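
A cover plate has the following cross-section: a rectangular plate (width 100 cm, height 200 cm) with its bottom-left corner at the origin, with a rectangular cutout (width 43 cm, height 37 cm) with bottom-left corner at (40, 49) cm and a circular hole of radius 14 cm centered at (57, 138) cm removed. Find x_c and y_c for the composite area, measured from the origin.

x_c = 48.73 cm, y_c = 101.59 cm

plate: A = 100 × 200 = 20000.00, centroid at (50.00, 100.00).
hole 1: A = −(43 × 37) = -1591.00, centroid at (61.50, 67.50).
hole 2: A = −π·14² = -615.75, centroid at (57.00, 138.00).
ΣA = 17793.25 cm²
ΣAx_c = (20000.00)(50.00) + (-1591.00)(61.50) + (-615.75)(57.00) = 867055.63 cm³
ΣAy_c = (20000.00)(100.00) + (-1591.00)(67.50) + (-615.75)(138.00) = 1807633.70 cm³
x_c = 867055.63 / 17793.25 = 48.73 cm
y_c = 1807633.70 / 17793.25 = 101.59 cm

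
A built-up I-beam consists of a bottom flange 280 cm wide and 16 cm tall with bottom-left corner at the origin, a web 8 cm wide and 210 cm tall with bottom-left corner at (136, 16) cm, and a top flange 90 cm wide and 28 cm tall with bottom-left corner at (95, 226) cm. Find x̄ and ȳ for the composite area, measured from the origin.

x̄ = 140.00 cm, ȳ = 97.23 cm

Part | A | x̄ᵢ | ȳᵢ | A·x̄ᵢ | A·ȳᵢ
bottom flange | 4480.00 | 140.00 | 8.00 | 627200.00 | 35840.00
web | 1680.00 | 140.00 | 121.00 | 235200.00 | 203280.00
top flange | 2520.00 | 140.00 | 240.00 | 352800.00 | 604800.00
Σ | 8680.00 |  |  | 1215200.00 | 843920.00
x̄ = 1215200.00 / 8680.00 = 140.00 cm
ȳ = 843920.00 / 8680.00 = 97.23 cm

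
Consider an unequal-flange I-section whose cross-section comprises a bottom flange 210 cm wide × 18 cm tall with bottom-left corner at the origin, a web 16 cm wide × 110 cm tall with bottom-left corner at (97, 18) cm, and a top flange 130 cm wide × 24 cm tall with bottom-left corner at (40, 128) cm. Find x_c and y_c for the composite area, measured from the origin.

bottom flange: A = 210 × 18 = 3780.00, centroid at (105.00, 9.00).
web: A = 16 × 110 = 1760.00, centroid at (105.00, 73.00).
top flange: A = 130 × 24 = 3120.00, centroid at (105.00, 140.00).
ΣA = 8660.00 cm², ΣAx_c = 909300.00 cm³, ΣAy_c = 599300.00 cm³.
x_c = 909300.00/8660.00 = 105.00 cm; y_c = 599300.00/8660.00 = 69.20 cm.

x_c = 105.00 cm, y_c = 69.20 cm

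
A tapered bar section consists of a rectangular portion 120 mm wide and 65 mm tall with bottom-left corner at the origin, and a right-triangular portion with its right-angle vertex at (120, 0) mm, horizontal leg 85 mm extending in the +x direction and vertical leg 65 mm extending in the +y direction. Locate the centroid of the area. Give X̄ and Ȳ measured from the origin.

X̄ = 83.10 mm, Ȳ = 29.67 mm

rectangular portion: A = 120 × 65 = 7800.00, centroid at (60.00, 32.50).
triangular portion: A = ½·85·65 = 2762.50, centroid at (148.33, 21.67).
ΣA = 10562.50 mm², ΣAX̄ = 877770.83 mm³, ΣAȲ = 313354.17 mm³.
X̄ = 877770.83/10562.50 = 83.10 mm; Ȳ = 313354.17/10562.50 = 29.67 mm.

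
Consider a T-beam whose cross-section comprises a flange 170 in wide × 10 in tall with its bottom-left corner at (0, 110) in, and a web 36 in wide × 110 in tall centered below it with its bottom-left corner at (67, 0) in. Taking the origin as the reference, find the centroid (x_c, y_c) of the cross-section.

web: A = 36 × 110 = 3960.00, centroid at (85.00, 55.00).
flange: A = 170 × 10 = 1700.00, centroid at (85.00, 115.00).
ΣA = 5660.00 in²
ΣAx_c = (3960.00)(85.00) + (1700.00)(85.00) = 481100.00 in³
ΣAy_c = (3960.00)(55.00) + (1700.00)(115.00) = 413300.00 in³
x_c = 481100.00 / 5660.00 = 85.00 in
y_c = 413300.00 / 5660.00 = 73.02 in

x_c = 85.00 in, y_c = 73.02 in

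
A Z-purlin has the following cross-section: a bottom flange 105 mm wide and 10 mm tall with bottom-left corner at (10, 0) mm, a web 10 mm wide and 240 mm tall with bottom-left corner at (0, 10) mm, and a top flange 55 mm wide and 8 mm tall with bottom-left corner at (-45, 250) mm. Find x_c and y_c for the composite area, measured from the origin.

bottom flange: A = 105 × 10 = 1050.00, centroid at (62.50, 5.00).
web: A = 10 × 240 = 2400.00, centroid at (5.00, 130.00).
top flange: A = 55 × 8 = 440.00, centroid at (-17.50, 254.00).
ΣA = 3890.00 mm²
ΣAx_c = (1050.00)(62.50) + (2400.00)(5.00) + (440.00)(-17.50) = 69925.00 mm³
ΣAy_c = (1050.00)(5.00) + (2400.00)(130.00) + (440.00)(254.00) = 429010.00 mm³
x_c = 69925.00 / 3890.00 = 17.98 mm
y_c = 429010.00 / 3890.00 = 110.29 mm

x_c = 17.98 mm, y_c = 110.29 mm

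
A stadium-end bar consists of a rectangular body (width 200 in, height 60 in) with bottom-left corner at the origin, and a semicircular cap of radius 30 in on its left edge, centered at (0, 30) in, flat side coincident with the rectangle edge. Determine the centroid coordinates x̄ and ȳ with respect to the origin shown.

rectangular body: A = 200 × 60 = 12000.00, centroid at (100.00, 30.00).
semicircular end: A = ½π·30² = 1413.72, centroid at (-12.73, 30.00).
ΣA = 13413.72 in², ΣAx̄ = 1182000.00 in³, ΣAȳ = 402411.50 in³.
x̄ = 1182000.00/13413.72 = 88.12 in; ȳ = 402411.50/13413.72 = 30.00 in.

x̄ = 88.12 in, ȳ = 30.00 in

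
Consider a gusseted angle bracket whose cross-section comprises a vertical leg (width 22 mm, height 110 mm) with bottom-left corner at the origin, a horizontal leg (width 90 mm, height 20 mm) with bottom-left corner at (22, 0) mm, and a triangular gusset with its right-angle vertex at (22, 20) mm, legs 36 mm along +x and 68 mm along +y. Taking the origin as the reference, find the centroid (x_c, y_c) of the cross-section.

x_c = 34.69 mm, y_c = 37.35 mm

vertical leg: A = 22 × 110 = 2420.00, centroid at (11.00, 55.00).
horizontal leg: A = 90 × 20 = 1800.00, centroid at (67.00, 10.00).
gusset: A = ½·36·68 = 1224.00, centroid at (34.00, 42.67).
ΣA = 5444.00 mm²
ΣAx_c = (2420.00)(11.00) + (1800.00)(67.00) + (1224.00)(34.00) = 188836.00 mm³
ΣAy_c = (2420.00)(55.00) + (1800.00)(10.00) + (1224.00)(42.67) = 203324.00 mm³
x_c = 188836.00 / 5444.00 = 34.69 mm
y_c = 203324.00 / 5444.00 = 37.35 mm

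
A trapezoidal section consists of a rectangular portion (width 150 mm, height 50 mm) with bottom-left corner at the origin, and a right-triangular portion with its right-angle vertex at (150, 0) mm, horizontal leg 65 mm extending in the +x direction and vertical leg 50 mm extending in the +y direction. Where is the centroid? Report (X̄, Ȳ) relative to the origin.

rectangular portion: A = 150 × 50 = 7500.00, centroid at (75.00, 25.00).
triangular portion: A = ½·65·50 = 1625.00, centroid at (171.67, 16.67).
ΣA = 9125.00 mm², ΣAX̄ = 841458.33 mm³, ΣAȲ = 214583.33 mm³.
X̄ = 841458.33/9125.00 = 92.21 mm; Ȳ = 214583.33/9125.00 = 23.52 mm.

X̄ = 92.21 mm, Ȳ = 23.52 mm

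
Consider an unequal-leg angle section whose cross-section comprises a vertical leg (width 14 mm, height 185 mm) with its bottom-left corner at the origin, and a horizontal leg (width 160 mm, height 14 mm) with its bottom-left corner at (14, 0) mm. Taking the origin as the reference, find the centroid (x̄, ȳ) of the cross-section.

x̄ = 47.35 mm, ȳ = 52.85 mm

Part | A | x̄ᵢ | ȳᵢ | A·x̄ᵢ | A·ȳᵢ
vertical leg | 2590.00 | 7.00 | 92.50 | 18130.00 | 239575.00
horizontal leg | 2240.00 | 94.00 | 7.00 | 210560.00 | 15680.00
Σ | 4830.00 |  |  | 228690.00 | 255255.00
x̄ = 228690.00 / 4830.00 = 47.35 mm
ȳ = 255255.00 / 4830.00 = 52.85 mm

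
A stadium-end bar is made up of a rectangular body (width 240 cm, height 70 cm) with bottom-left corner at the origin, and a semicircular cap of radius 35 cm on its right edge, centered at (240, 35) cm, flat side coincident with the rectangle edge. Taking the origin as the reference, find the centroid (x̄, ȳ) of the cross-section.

x̄ = 133.86 cm, ȳ = 35.00 cm

rectangular body: A = 240 × 70 = 16800.00, centroid at (120.00, 35.00).
semicircular end: A = ½π·35² = 1924.23, centroid at (254.85, 35.00).
ΣA = 18724.23 cm², ΣAx̄ = 2506397.45 cm³, ΣAȳ = 655347.89 cm³.
x̄ = 2506397.45/18724.23 = 133.86 cm; ȳ = 655347.89/18724.23 = 35.00 cm.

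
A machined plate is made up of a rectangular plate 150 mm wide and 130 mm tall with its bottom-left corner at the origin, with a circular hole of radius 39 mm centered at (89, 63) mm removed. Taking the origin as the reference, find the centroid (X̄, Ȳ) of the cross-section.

plate: A = 150 × 130 = 19500.00, centroid at (75.00, 65.00).
hole: A = −π·39² = -4778.36, centroid at (89.00, 63.00).
ΣA = 14721.64 mm², ΣAX̄ = 1037225.74 mm³, ΣAȲ = 966463.17 mm³.
X̄ = 1037225.74/14721.64 = 70.46 mm; Ȳ = 966463.17/14721.64 = 65.65 mm.

X̄ = 70.46 mm, Ȳ = 65.65 mm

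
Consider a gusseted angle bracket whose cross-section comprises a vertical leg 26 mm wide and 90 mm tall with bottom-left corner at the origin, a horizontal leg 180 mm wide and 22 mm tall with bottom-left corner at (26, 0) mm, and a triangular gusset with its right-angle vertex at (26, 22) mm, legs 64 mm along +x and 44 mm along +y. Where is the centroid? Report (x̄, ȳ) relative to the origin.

x̄ = 72.19 mm, ȳ = 26.01 mm

Part | A | x̄ᵢ | ȳᵢ | A·x̄ᵢ | A·ȳᵢ
vertical leg | 2340.00 | 13.00 | 45.00 | 30420.00 | 105300.00
horizontal leg | 3960.00 | 116.00 | 11.00 | 459360.00 | 43560.00
gusset | 1408.00 | 47.33 | 36.67 | 66645.33 | 51626.67
Σ | 7708.00 |  |  | 556425.33 | 200486.67
x̄ = 556425.33 / 7708.00 = 72.19 mm
ȳ = 200486.67 / 7708.00 = 26.01 mm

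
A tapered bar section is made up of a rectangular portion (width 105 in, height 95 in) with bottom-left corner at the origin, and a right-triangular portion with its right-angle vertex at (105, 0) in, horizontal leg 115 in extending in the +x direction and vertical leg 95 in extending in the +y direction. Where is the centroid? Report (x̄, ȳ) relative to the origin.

Part | A | x̄ᵢ | ȳᵢ | A·x̄ᵢ | A·ȳᵢ
rectangular portion | 9975.00 | 52.50 | 47.50 | 523687.50 | 473812.50
triangular portion | 5462.50 | 143.33 | 31.67 | 782958.33 | 172979.17
Σ | 15437.50 |  |  | 1306645.83 | 646791.67
x̄ = 1306645.83 / 15437.50 = 84.64 in
ȳ = 646791.67 / 15437.50 = 41.90 in

x̄ = 84.64 in, ȳ = 41.90 in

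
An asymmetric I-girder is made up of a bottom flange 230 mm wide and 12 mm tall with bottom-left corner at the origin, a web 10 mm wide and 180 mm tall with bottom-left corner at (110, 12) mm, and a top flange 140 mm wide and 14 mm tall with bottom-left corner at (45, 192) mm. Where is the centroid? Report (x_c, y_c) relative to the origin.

Part | A | x̄ᵢ | ȳᵢ | A·x̄ᵢ | A·ȳᵢ
bottom flange | 2760.00 | 115.00 | 6.00 | 317400.00 | 16560.00
web | 1800.00 | 115.00 | 102.00 | 207000.00 | 183600.00
top flange | 1960.00 | 115.00 | 199.00 | 225400.00 | 390040.00
Σ | 6520.00 |  |  | 749800.00 | 590200.00
x_c = 749800.00 / 6520.00 = 115.00 mm
y_c = 590200.00 / 6520.00 = 90.52 mm

x_c = 115.00 mm, y_c = 90.52 mm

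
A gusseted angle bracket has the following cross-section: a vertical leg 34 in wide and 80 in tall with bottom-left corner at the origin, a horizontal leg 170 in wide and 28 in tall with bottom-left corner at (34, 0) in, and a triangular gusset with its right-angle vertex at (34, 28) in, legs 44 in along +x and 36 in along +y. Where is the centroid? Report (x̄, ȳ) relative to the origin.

Part | A | x̄ᵢ | ȳᵢ | A·x̄ᵢ | A·ȳᵢ
vertical leg | 2720.00 | 17.00 | 40.00 | 46240.00 | 108800.00
horizontal leg | 4760.00 | 119.00 | 14.00 | 566440.00 | 66640.00
gusset | 792.00 | 48.67 | 40.00 | 38544.00 | 31680.00
Σ | 8272.00 |  |  | 651224.00 | 207120.00
x̄ = 651224.00 / 8272.00 = 78.73 in
ȳ = 207120.00 / 8272.00 = 25.04 in

x̄ = 78.73 in, ȳ = 25.04 in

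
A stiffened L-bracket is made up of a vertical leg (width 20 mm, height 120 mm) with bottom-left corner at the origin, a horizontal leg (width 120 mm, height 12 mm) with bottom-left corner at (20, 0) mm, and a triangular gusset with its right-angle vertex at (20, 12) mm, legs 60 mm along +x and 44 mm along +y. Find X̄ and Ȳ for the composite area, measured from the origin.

X̄ = 37.21 mm, Ȳ = 36.40 mm

Part | A | x̄ᵢ | ȳᵢ | A·x̄ᵢ | A·ȳᵢ
vertical leg | 2400.00 | 10.00 | 60.00 | 24000.00 | 144000.00
horizontal leg | 1440.00 | 80.00 | 6.00 | 115200.00 | 8640.00
gusset | 1320.00 | 40.00 | 26.67 | 52800.00 | 35200.00
Σ | 5160.00 |  |  | 192000.00 | 187840.00
X̄ = 192000.00 / 5160.00 = 37.21 mm
Ȳ = 187840.00 / 5160.00 = 36.40 mm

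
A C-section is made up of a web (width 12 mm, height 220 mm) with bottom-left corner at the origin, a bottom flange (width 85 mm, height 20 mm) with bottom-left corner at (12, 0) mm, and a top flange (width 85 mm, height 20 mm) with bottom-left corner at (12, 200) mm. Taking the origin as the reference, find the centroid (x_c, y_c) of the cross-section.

x_c = 33.30 mm, y_c = 110.00 mm

Part | A | x̄ᵢ | ȳᵢ | A·x̄ᵢ | A·ȳᵢ
web | 2640.00 | 6.00 | 110.00 | 15840.00 | 290400.00
bottom flange | 1700.00 | 54.50 | 10.00 | 92650.00 | 17000.00
top flange | 1700.00 | 54.50 | 210.00 | 92650.00 | 357000.00
Σ | 6040.00 |  |  | 201140.00 | 664400.00
x_c = 201140.00 / 6040.00 = 33.30 mm
y_c = 664400.00 / 6040.00 = 110.00 mm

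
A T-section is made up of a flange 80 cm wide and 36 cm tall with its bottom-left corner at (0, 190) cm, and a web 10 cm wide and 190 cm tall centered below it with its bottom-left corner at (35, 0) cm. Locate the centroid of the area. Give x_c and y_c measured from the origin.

web: A = 10 × 190 = 1900.00, centroid at (40.00, 95.00).
flange: A = 80 × 36 = 2880.00, centroid at (40.00, 208.00).
ΣA = 4780.00 cm²
ΣAx_c = (1900.00)(40.00) + (2880.00)(40.00) = 191200.00 cm³
ΣAy_c = (1900.00)(95.00) + (2880.00)(208.00) = 779540.00 cm³
x_c = 191200.00 / 4780.00 = 40.00 cm
y_c = 779540.00 / 4780.00 = 163.08 cm

x_c = 40.00 cm, y_c = 163.08 cm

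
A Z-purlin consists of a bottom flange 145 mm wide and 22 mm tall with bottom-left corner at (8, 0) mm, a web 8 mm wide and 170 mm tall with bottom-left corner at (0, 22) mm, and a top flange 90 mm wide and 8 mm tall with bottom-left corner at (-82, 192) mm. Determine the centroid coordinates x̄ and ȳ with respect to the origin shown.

x̄ = 44.70 mm, ȳ = 61.05 mm

Part | A | x̄ᵢ | ȳᵢ | A·x̄ᵢ | A·ȳᵢ
bottom flange | 3190.00 | 80.50 | 11.00 | 256795.00 | 35090.00
web | 1360.00 | 4.00 | 107.00 | 5440.00 | 145520.00
top flange | 720.00 | -37.00 | 196.00 | -26640.00 | 141120.00
Σ | 5270.00 |  |  | 235595.00 | 321730.00
x̄ = 235595.00 / 5270.00 = 44.70 mm
ȳ = 321730.00 / 5270.00 = 61.05 mm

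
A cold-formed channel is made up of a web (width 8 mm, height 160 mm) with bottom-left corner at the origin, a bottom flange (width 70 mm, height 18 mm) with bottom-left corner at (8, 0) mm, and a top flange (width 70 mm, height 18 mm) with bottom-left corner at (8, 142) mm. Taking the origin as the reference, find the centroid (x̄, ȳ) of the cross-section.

x̄ = 29.86 mm, ȳ = 80.00 mm

Part | A | x̄ᵢ | ȳᵢ | A·x̄ᵢ | A·ȳᵢ
web | 1280.00 | 4.00 | 80.00 | 5120.00 | 102400.00
bottom flange | 1260.00 | 43.00 | 9.00 | 54180.00 | 11340.00
top flange | 1260.00 | 43.00 | 151.00 | 54180.00 | 190260.00
Σ | 3800.00 |  |  | 113480.00 | 304000.00
x̄ = 113480.00 / 3800.00 = 29.86 mm
ȳ = 304000.00 / 3800.00 = 80.00 mm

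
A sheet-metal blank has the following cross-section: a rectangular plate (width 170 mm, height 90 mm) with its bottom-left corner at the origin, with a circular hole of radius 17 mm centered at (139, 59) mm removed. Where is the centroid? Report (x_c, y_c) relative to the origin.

x_c = 81.59 mm, y_c = 44.12 mm

plate: A = 170 × 90 = 15300.00, centroid at (85.00, 45.00).
hole: A = −π·17² = -907.92, centroid at (139.00, 59.00).
ΣA = 14392.08 mm²
ΣAx_c = (15300.00)(85.00) + (-907.92)(139.00) = 1174299.08 mm³
ΣAy_c = (15300.00)(45.00) + (-907.92)(59.00) = 634932.70 mm³
x_c = 1174299.08 / 14392.08 = 81.59 mm
y_c = 634932.70 / 14392.08 = 44.12 mm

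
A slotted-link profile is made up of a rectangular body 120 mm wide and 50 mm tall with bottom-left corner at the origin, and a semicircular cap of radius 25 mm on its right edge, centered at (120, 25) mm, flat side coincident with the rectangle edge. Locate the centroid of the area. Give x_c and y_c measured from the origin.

Part | A | x̄ᵢ | ȳᵢ | A·x̄ᵢ | A·ȳᵢ
rectangular body | 6000.00 | 60.00 | 25.00 | 360000.00 | 150000.00
semicircular end | 981.75 | 130.61 | 25.00 | 128226.39 | 24543.69
Σ | 6981.75 |  |  | 488226.39 | 174543.69
x_c = 488226.39 / 6981.75 = 69.93 mm
y_c = 174543.69 / 6981.75 = 25.00 mm

x_c = 69.93 mm, y_c = 25.00 mm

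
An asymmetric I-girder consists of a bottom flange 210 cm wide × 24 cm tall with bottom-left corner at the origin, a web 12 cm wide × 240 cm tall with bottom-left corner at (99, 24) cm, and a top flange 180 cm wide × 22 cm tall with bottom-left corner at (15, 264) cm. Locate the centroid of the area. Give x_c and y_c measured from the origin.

Part | A | x̄ᵢ | ȳᵢ | A·x̄ᵢ | A·ȳᵢ
bottom flange | 5040.00 | 105.00 | 12.00 | 529200.00 | 60480.00
web | 2880.00 | 105.00 | 144.00 | 302400.00 | 414720.00
top flange | 3960.00 | 105.00 | 275.00 | 415800.00 | 1089000.00
Σ | 11880.00 |  |  | 1247400.00 | 1564200.00
x_c = 1247400.00 / 11880.00 = 105.00 cm
y_c = 1564200.00 / 11880.00 = 131.67 cm

x_c = 105.00 cm, y_c = 131.67 cm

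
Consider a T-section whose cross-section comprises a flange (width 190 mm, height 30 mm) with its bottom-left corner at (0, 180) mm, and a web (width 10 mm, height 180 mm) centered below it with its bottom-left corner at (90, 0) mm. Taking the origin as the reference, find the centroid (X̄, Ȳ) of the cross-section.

web: A = 10 × 180 = 1800.00, centroid at (95.00, 90.00).
flange: A = 190 × 30 = 5700.00, centroid at (95.00, 195.00).
ΣA = 7500.00 mm², ΣAX̄ = 712500.00 mm³, ΣAȲ = 1273500.00 mm³.
X̄ = 712500.00/7500.00 = 95.00 mm; Ȳ = 1273500.00/7500.00 = 169.80 mm.

X̄ = 95.00 mm, Ȳ = 169.80 mm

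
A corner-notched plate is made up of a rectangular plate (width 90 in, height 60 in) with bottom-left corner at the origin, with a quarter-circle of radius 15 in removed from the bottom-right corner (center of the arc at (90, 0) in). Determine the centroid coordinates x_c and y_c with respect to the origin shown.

x_c = 43.69 in, y_c = 30.80 in

Part | A | x̄ᵢ | ȳᵢ | A·x̄ᵢ | A·ȳᵢ
plate | 5400.00 | 45.00 | 30.00 | 243000.00 | 162000.00
removed quarter-circle | -176.71 | 83.63 | 6.37 | -14779.31 | -1125.00
Σ | 5223.29 |  |  | 228220.69 | 160875.00
x_c = 228220.69 / 5223.29 = 43.69 in
y_c = 160875.00 / 5223.29 = 30.80 in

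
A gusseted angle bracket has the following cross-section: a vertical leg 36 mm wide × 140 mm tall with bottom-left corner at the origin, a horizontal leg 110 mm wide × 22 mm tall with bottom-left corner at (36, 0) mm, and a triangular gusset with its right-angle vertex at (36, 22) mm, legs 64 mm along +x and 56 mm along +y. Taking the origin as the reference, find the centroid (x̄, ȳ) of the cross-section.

vertical leg: A = 36 × 140 = 5040.00, centroid at (18.00, 70.00).
horizontal leg: A = 110 × 22 = 2420.00, centroid at (91.00, 11.00).
gusset: A = ½·64·56 = 1792.00, centroid at (57.33, 40.67).
ΣA = 9252.00 mm², ΣAx̄ = 413681.33 mm³, ΣAȳ = 452294.67 mm³.
x̄ = 413681.33/9252.00 = 44.71 mm; ȳ = 452294.67/9252.00 = 48.89 mm.

x̄ = 44.71 mm, ȳ = 48.89 mm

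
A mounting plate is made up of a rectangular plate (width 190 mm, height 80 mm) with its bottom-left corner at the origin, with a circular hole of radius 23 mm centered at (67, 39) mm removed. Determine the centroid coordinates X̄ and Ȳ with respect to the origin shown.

X̄ = 98.44 mm, Ȳ = 40.12 mm

plate: A = 190 × 80 = 15200.00, centroid at (95.00, 40.00).
hole: A = −π·23² = -1661.90, centroid at (67.00, 39.00).
ΣA = 13538.10 mm²
ΣAX̄ = (15200.00)(95.00) + (-1661.90)(67.00) = 1332652.53 mm³
ΣAȲ = (15200.00)(40.00) + (-1661.90)(39.00) = 543185.80 mm³
X̄ = 1332652.53 / 13538.10 = 98.44 mm
Ȳ = 543185.80 / 13538.10 = 40.12 mm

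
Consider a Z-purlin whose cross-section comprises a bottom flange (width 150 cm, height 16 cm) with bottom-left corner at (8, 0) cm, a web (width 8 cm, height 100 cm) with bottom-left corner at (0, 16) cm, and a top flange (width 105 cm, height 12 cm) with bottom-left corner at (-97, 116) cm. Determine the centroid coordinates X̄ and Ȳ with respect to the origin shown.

X̄ = 32.81 cm, Ȳ = 50.61 cm

Part | A | x̄ᵢ | ȳᵢ | A·x̄ᵢ | A·ȳᵢ
bottom flange | 2400.00 | 83.00 | 8.00 | 199200.00 | 19200.00
web | 800.00 | 4.00 | 66.00 | 3200.00 | 52800.00
top flange | 1260.00 | -44.50 | 122.00 | -56070.00 | 153720.00
Σ | 4460.00 |  |  | 146330.00 | 225720.00
X̄ = 146330.00 / 4460.00 = 32.81 cm
Ȳ = 225720.00 / 4460.00 = 50.61 cm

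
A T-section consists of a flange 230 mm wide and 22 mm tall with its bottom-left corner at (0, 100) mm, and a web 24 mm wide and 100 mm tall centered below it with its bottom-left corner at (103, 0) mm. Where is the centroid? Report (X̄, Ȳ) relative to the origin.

X̄ = 115.00 mm, Ȳ = 91.38 mm

web: A = 24 × 100 = 2400.00, centroid at (115.00, 50.00).
flange: A = 230 × 22 = 5060.00, centroid at (115.00, 111.00).
ΣA = 7460.00 mm²
ΣAX̄ = (2400.00)(115.00) + (5060.00)(115.00) = 857900.00 mm³
ΣAȲ = (2400.00)(50.00) + (5060.00)(111.00) = 681660.00 mm³
X̄ = 857900.00 / 7460.00 = 115.00 mm
Ȳ = 681660.00 / 7460.00 = 91.38 mm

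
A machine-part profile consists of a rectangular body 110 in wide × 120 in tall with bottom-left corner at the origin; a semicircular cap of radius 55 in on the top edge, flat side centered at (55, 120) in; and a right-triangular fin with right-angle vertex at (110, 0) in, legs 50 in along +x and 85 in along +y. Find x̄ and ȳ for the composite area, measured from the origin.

x̄ = 62.59 in, ȳ = 76.37 in

Part | A | x̄ᵢ | ȳᵢ | A·x̄ᵢ | A·ȳᵢ
rectangular body | 13200.00 | 55.00 | 60.00 | 726000.00 | 792000.00
semicircular top | 4751.66 | 55.00 | 143.34 | 261341.24 | 681115.73
triangular fin | 2125.00 | 126.67 | 28.33 | 269166.67 | 60208.33
Σ | 20076.66 |  |  | 1256507.91 | 1533324.07
x̄ = 1256507.91 / 20076.66 = 62.59 in
ȳ = 1533324.07 / 20076.66 = 76.37 in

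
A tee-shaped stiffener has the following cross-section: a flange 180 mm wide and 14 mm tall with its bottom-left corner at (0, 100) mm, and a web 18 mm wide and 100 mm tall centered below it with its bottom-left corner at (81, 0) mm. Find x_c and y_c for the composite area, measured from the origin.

x_c = 90.00 mm, y_c = 83.25 mm

web: A = 18 × 100 = 1800.00, centroid at (90.00, 50.00).
flange: A = 180 × 14 = 2520.00, centroid at (90.00, 107.00).
ΣA = 4320.00 mm²
ΣAx_c = (1800.00)(90.00) + (2520.00)(90.00) = 388800.00 mm³
ΣAy_c = (1800.00)(50.00) + (2520.00)(107.00) = 359640.00 mm³
x_c = 388800.00 / 4320.00 = 90.00 mm
y_c = 359640.00 / 4320.00 = 83.25 mm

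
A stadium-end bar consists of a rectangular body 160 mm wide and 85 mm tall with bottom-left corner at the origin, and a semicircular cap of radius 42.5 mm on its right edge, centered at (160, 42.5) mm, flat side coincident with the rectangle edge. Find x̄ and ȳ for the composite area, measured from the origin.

rectangular body: A = 160 × 85 = 13600.00, centroid at (80.00, 42.50).
semicircular end: A = ½π·42.5² = 2837.25, centroid at (178.04, 42.50).
ΣA = 16437.25 mm², ΣAx̄ = 1593137.22 mm³, ΣAȳ = 698583.16 mm³.
x̄ = 1593137.22/16437.25 = 96.92 mm; ȳ = 698583.16/16437.25 = 42.50 mm.

x̄ = 96.92 mm, ȳ = 42.50 mm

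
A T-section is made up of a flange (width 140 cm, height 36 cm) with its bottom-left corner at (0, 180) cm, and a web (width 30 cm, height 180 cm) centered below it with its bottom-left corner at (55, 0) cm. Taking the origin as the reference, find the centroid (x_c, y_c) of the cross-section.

x_c = 70.00 cm, y_c = 142.14 cm

web: A = 30 × 180 = 5400.00, centroid at (70.00, 90.00).
flange: A = 140 × 36 = 5040.00, centroid at (70.00, 198.00).
ΣA = 10440.00 cm², ΣAx_c = 730800.00 cm³, ΣAy_c = 1483920.00 cm³.
x_c = 730800.00/10440.00 = 70.00 cm; y_c = 1483920.00/10440.00 = 142.14 cm.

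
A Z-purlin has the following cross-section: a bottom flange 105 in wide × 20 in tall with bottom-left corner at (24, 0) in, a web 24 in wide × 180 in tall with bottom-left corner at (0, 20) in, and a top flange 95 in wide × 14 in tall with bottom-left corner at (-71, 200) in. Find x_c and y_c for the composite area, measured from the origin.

x_c = 23.39 in, y_c = 99.55 in

bottom flange: A = 105 × 20 = 2100.00, centroid at (76.50, 10.00).
web: A = 24 × 180 = 4320.00, centroid at (12.00, 110.00).
top flange: A = 95 × 14 = 1330.00, centroid at (-23.50, 207.00).
ΣA = 7750.00 in²
ΣAx_c = (2100.00)(76.50) + (4320.00)(12.00) + (1330.00)(-23.50) = 181235.00 in³
ΣAy_c = (2100.00)(10.00) + (4320.00)(110.00) + (1330.00)(207.00) = 771510.00 in³
x_c = 181235.00 / 7750.00 = 23.39 in
y_c = 771510.00 / 7750.00 = 99.55 in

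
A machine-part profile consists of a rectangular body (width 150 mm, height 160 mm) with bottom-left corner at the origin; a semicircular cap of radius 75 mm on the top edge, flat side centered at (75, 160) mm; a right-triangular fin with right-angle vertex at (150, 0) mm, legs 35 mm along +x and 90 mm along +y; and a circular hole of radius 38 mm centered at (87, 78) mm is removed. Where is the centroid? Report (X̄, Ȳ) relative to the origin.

X̄ = 77.75 mm, Ȳ = 110.74 mm

rectangular body: A = 150 × 160 = 24000.00, centroid at (75.00, 80.00).
semicircular top: A = ½π·75² = 8835.73, centroid at (75.00, 191.83).
triangular fin: A = ½·35·90 = 1575.00, centroid at (161.67, 30.00).
hole: A = −π·38² = -4536.46, centroid at (87.00, 78.00).
ΣA = 29874.27 mm², ΣAX̄ = 2322632.70 mm³, ΣAȲ = 3308372.83 mm³.
X̄ = 2322632.70/29874.27 = 77.75 mm; Ȳ = 3308372.83/29874.27 = 110.74 mm.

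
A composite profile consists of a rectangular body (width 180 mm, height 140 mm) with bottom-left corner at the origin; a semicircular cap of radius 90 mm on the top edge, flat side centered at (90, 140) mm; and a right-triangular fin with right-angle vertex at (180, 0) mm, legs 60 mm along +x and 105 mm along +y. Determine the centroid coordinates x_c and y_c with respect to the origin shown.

rectangular body: A = 180 × 140 = 25200.00, centroid at (90.00, 70.00).
semicircular top: A = ½π·90² = 12723.45, centroid at (90.00, 178.20).
triangular fin: A = ½·60·105 = 3150.00, centroid at (200.00, 35.00).
ΣA = 41073.45 mm², ΣAx_c = 4043110.52 mm³, ΣAy_c = 4141533.03 mm³.
x_c = 4043110.52/41073.45 = 98.44 mm; y_c = 4141533.03/41073.45 = 100.83 mm.

x_c = 98.44 mm, y_c = 100.83 mm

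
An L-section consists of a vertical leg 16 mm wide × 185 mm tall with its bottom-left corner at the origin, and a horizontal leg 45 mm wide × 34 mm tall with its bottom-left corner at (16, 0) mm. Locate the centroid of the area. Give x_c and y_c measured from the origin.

x_c = 18.39 mm, y_c = 66.77 mm

vertical leg: A = 16 × 185 = 2960.00, centroid at (8.00, 92.50).
horizontal leg: A = 45 × 34 = 1530.00, centroid at (38.50, 17.00).
ΣA = 4490.00 mm², ΣAx_c = 82585.00 mm³, ΣAy_c = 299810.00 mm³.
x_c = 82585.00/4490.00 = 18.39 mm; y_c = 299810.00/4490.00 = 66.77 mm.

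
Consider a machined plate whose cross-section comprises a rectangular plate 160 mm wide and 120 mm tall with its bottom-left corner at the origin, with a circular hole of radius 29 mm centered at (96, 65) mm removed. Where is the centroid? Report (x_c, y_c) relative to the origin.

x_c = 77.45 mm, y_c = 59.20 mm

plate: A = 160 × 120 = 19200.00, centroid at (80.00, 60.00).
hole: A = −π·29² = -2642.08, centroid at (96.00, 65.00).
ΣA = 16557.92 mm²
ΣAx_c = (19200.00)(80.00) + (-2642.08)(96.00) = 1282360.38 mm³
ΣAy_c = (19200.00)(60.00) + (-2642.08)(65.00) = 980264.84 mm³
x_c = 1282360.38 / 16557.92 = 77.45 mm
y_c = 980264.84 / 16557.92 = 59.20 mm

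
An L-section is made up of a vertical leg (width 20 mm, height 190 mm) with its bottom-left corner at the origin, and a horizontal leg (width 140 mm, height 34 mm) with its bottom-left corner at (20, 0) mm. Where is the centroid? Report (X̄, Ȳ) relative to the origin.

Part | A | x̄ᵢ | ȳᵢ | A·x̄ᵢ | A·ȳᵢ
vertical leg | 3800.00 | 10.00 | 95.00 | 38000.00 | 361000.00
horizontal leg | 4760.00 | 90.00 | 17.00 | 428400.00 | 80920.00
Σ | 8560.00 |  |  | 466400.00 | 441920.00
X̄ = 466400.00 / 8560.00 = 54.49 mm
Ȳ = 441920.00 / 8560.00 = 51.63 mm

X̄ = 54.49 mm, Ȳ = 51.63 mm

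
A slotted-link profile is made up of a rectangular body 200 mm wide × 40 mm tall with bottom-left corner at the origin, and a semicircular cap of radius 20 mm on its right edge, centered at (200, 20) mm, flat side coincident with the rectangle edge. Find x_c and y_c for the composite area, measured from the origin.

rectangular body: A = 200 × 40 = 8000.00, centroid at (100.00, 20.00).
semicircular end: A = ½π·20² = 628.32, centroid at (208.49, 20.00).
ΣA = 8628.32 mm²
ΣAx_c = (8000.00)(100.00) + (628.32)(208.49) = 930997.04 mm³
ΣAy_c = (8000.00)(20.00) + (628.32)(20.00) = 172566.37 mm³
x_c = 930997.04 / 8628.32 = 107.90 mm
y_c = 172566.37 / 8628.32 = 20.00 mm

x_c = 107.90 mm, y_c = 20.00 mm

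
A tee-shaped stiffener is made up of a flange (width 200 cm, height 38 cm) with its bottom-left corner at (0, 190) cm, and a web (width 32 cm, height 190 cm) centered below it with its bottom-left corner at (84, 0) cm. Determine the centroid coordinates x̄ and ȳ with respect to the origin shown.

Part | A | x̄ᵢ | ȳᵢ | A·x̄ᵢ | A·ȳᵢ
web | 6080.00 | 100.00 | 95.00 | 608000.00 | 577600.00
flange | 7600.00 | 100.00 | 209.00 | 760000.00 | 1588400.00
Σ | 13680.00 |  |  | 1368000.00 | 2166000.00
x̄ = 1368000.00 / 13680.00 = 100.00 cm
ȳ = 2166000.00 / 13680.00 = 158.33 cm

x̄ = 100.00 cm, ȳ = 158.33 cm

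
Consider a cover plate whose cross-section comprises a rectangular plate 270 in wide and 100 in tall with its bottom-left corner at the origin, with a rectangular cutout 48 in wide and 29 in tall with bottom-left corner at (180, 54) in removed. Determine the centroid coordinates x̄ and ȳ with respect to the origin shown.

x̄ = 131.25 in, ȳ = 48.99 in

plate: A = 270 × 100 = 27000.00, centroid at (135.00, 50.00).
hole: A = −(48 × 29) = -1392.00, centroid at (204.00, 68.50).
ΣA = 25608.00 in², ΣAx̄ = 3361032.00 in³, ΣAȳ = 1254648.00 in³.
x̄ = 3361032.00/25608.00 = 131.25 in; ȳ = 1254648.00/25608.00 = 48.99 in.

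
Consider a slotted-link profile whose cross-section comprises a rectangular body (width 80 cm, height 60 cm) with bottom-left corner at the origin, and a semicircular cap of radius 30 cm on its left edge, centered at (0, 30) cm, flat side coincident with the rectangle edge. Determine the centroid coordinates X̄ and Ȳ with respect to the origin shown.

X̄ = 28.00 cm, Ȳ = 30.00 cm

Part | A | x̄ᵢ | ȳᵢ | A·x̄ᵢ | A·ȳᵢ
rectangular body | 4800.00 | 40.00 | 30.00 | 192000.00 | 144000.00
semicircular end | 1413.72 | -12.73 | 30.00 | -18000.00 | 42411.50
Σ | 6213.72 |  |  | 174000.00 | 186411.50
X̄ = 174000.00 / 6213.72 = 28.00 cm
Ȳ = 186411.50 / 6213.72 = 30.00 cm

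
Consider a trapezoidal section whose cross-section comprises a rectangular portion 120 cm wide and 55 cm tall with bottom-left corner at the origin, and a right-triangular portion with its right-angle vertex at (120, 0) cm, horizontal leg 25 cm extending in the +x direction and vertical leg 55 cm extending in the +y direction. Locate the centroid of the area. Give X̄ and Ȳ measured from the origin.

X̄ = 66.45 cm, Ȳ = 26.64 cm

rectangular portion: A = 120 × 55 = 6600.00, centroid at (60.00, 27.50).
triangular portion: A = ½·25·55 = 687.50, centroid at (128.33, 18.33).
ΣA = 7287.50 cm², ΣAX̄ = 484229.17 cm³, ΣAȲ = 194104.17 cm³.
X̄ = 484229.17/7287.50 = 66.45 cm; Ȳ = 194104.17/7287.50 = 26.64 cm.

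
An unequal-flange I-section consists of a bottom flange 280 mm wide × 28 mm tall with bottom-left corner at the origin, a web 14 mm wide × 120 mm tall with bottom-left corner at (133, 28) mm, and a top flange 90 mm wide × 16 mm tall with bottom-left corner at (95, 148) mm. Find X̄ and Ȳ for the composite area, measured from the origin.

X̄ = 140.00 mm, Ȳ = 44.00 mm

bottom flange: A = 280 × 28 = 7840.00, centroid at (140.00, 14.00).
web: A = 14 × 120 = 1680.00, centroid at (140.00, 88.00).
top flange: A = 90 × 16 = 1440.00, centroid at (140.00, 156.00).
ΣA = 10960.00 mm²
ΣAX̄ = (7840.00)(140.00) + (1680.00)(140.00) + (1440.00)(140.00) = 1534400.00 mm³
ΣAȲ = (7840.00)(14.00) + (1680.00)(88.00) + (1440.00)(156.00) = 482240.00 mm³
X̄ = 1534400.00 / 10960.00 = 140.00 mm
Ȳ = 482240.00 / 10960.00 = 44.00 mm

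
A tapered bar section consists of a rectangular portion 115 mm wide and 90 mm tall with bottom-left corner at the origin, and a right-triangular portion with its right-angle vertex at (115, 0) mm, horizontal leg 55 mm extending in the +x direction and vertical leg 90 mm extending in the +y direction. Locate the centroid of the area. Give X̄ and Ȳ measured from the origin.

rectangular portion: A = 115 × 90 = 10350.00, centroid at (57.50, 45.00).
triangular portion: A = ½·55·90 = 2475.00, centroid at (133.33, 30.00).
ΣA = 12825.00 mm²
ΣAX̄ = (10350.00)(57.50) + (2475.00)(133.33) = 925125.00 mm³
ΣAȲ = (10350.00)(45.00) + (2475.00)(30.00) = 540000.00 mm³
X̄ = 925125.00 / 12825.00 = 72.13 mm
Ȳ = 540000.00 / 12825.00 = 42.11 mm

X̄ = 72.13 mm, Ȳ = 42.11 mm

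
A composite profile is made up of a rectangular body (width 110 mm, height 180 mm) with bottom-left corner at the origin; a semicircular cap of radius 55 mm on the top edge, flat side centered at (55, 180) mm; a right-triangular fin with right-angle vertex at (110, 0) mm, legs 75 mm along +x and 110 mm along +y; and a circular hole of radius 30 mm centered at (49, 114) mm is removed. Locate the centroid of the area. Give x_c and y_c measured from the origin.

Part | A | x̄ᵢ | ȳᵢ | A·x̄ᵢ | A·ȳᵢ
rectangular body | 19800.00 | 55.00 | 90.00 | 1089000.00 | 1782000.00
semicircular top | 4751.66 | 55.00 | 203.34 | 261341.24 | 966215.27
triangular fin | 4125.00 | 135.00 | 36.67 | 556875.00 | 151250.00
hole | -2827.43 | 49.00 | 114.00 | -138544.24 | -322327.41
Σ | 25849.23 |  |  | 1768672.00 | 2577137.86
x_c = 1768672.00 / 25849.23 = 68.42 mm
y_c = 2577137.86 / 25849.23 = 99.70 mm

x_c = 68.42 mm, y_c = 99.70 mm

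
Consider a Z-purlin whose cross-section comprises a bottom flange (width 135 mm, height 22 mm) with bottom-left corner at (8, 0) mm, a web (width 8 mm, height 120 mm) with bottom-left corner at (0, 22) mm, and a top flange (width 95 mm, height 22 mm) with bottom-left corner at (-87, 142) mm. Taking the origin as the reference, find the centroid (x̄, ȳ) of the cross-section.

x̄ = 24.17 mm, ȳ = 71.62 mm

bottom flange: A = 135 × 22 = 2970.00, centroid at (75.50, 11.00).
web: A = 8 × 120 = 960.00, centroid at (4.00, 82.00).
top flange: A = 95 × 22 = 2090.00, centroid at (-39.50, 153.00).
ΣA = 6020.00 mm²
ΣAx̄ = (2970.00)(75.50) + (960.00)(4.00) + (2090.00)(-39.50) = 145520.00 mm³
ΣAȳ = (2970.00)(11.00) + (960.00)(82.00) + (2090.00)(153.00) = 431160.00 mm³
x̄ = 145520.00 / 6020.00 = 24.17 mm
ȳ = 431160.00 / 6020.00 = 71.62 mm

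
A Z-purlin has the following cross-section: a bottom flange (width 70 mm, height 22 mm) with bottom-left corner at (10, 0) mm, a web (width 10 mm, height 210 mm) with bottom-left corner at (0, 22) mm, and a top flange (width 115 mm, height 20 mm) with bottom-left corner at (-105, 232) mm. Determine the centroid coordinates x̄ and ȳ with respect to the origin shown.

bottom flange: A = 70 × 22 = 1540.00, centroid at (45.00, 11.00).
web: A = 10 × 210 = 2100.00, centroid at (5.00, 127.00).
top flange: A = 115 × 20 = 2300.00, centroid at (-47.50, 242.00).
ΣA = 5940.00 mm², ΣAx̄ = -29450.00 mm³, ΣAȳ = 840240.00 mm³.
x̄ = -29450.00/5940.00 = -4.96 mm; ȳ = 840240.00/5940.00 = 141.45 mm.

x̄ = -4.96 mm, ȳ = 141.45 mm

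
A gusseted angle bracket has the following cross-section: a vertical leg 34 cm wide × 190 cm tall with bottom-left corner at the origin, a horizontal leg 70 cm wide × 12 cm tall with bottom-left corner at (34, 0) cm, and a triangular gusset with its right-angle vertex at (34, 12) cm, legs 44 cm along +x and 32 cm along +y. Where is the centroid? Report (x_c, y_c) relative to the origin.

x_c = 25.24 cm, y_c = 79.30 cm

vertical leg: A = 34 × 190 = 6460.00, centroid at (17.00, 95.00).
horizontal leg: A = 70 × 12 = 840.00, centroid at (69.00, 6.00).
gusset: A = ½·44·32 = 704.00, centroid at (48.67, 22.67).
ΣA = 8004.00 cm², ΣAx_c = 202041.33 cm³, ΣAy_c = 634697.33 cm³.
x_c = 202041.33/8004.00 = 25.24 cm; y_c = 634697.33/8004.00 = 79.30 cm.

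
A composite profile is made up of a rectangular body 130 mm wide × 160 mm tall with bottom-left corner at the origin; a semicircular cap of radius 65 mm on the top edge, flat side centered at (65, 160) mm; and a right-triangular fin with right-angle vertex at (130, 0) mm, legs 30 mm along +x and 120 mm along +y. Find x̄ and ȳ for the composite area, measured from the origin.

rectangular body: A = 130 × 160 = 20800.00, centroid at (65.00, 80.00).
semicircular top: A = ½π·65² = 6636.61, centroid at (65.00, 187.59).
triangular fin: A = ½·30·120 = 1800.00, centroid at (140.00, 40.00).
ΣA = 29236.61 mm², ΣAx̄ = 2035379.94 mm³, ΣAȳ = 2980941.65 mm³.
x̄ = 2035379.94/29236.61 = 69.62 mm; ȳ = 2980941.65/29236.61 = 101.96 mm.

x̄ = 69.62 mm, ȳ = 101.96 mm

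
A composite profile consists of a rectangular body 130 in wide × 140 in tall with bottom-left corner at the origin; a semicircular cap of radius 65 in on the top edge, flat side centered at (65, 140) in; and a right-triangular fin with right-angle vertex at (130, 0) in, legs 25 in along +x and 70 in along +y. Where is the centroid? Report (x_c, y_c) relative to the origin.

x_c = 67.50 in, y_c = 93.60 in

Part | A | x̄ᵢ | ȳᵢ | A·x̄ᵢ | A·ȳᵢ
rectangular body | 18200.00 | 65.00 | 70.00 | 1183000.00 | 1274000.00
semicircular top | 6636.61 | 65.00 | 167.59 | 431379.94 | 1112209.36
triangular fin | 875.00 | 138.33 | 23.33 | 121041.67 | 20416.67
Σ | 25711.61 |  |  | 1735421.61 | 2406626.03
x_c = 1735421.61 / 25711.61 = 67.50 in
y_c = 2406626.03 / 25711.61 = 93.60 in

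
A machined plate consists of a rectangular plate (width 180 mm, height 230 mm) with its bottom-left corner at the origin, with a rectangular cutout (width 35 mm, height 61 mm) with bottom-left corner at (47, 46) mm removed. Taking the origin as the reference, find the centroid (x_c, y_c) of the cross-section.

plate: A = 180 × 230 = 41400.00, centroid at (90.00, 115.00).
hole: A = −(35 × 61) = -2135.00, centroid at (64.50, 76.50).
ΣA = 39265.00 mm², ΣAx_c = 3588292.50 mm³, ΣAy_c = 4597672.50 mm³.
x_c = 3588292.50/39265.00 = 91.39 mm; y_c = 4597672.50/39265.00 = 117.09 mm.

x_c = 91.39 mm, y_c = 117.09 mm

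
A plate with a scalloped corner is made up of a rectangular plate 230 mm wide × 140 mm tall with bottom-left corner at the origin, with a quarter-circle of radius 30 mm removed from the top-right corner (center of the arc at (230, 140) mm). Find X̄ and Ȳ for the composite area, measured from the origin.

plate: A = 230 × 140 = 32200.00, centroid at (115.00, 70.00).
removed quarter-circle: A = −¼π·30² = -706.86, centroid at (217.27, 127.27).
ΣA = 31493.14 mm², ΣAX̄ = 3549422.58 mm³, ΣAȲ = 2164039.83 mm³.
X̄ = 3549422.58/31493.14 = 112.70 mm; Ȳ = 2164039.83/31493.14 = 68.71 mm.

X̄ = 112.70 mm, Ȳ = 68.71 mm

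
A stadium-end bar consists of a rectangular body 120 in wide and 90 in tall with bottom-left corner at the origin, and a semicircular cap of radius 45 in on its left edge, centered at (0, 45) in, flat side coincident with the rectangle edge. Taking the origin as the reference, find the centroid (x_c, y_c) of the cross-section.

x_c = 42.00 in, y_c = 45.00 in

rectangular body: A = 120 × 90 = 10800.00, centroid at (60.00, 45.00).
semicircular end: A = ½π·45² = 3180.86, centroid at (-19.10, 45.00).
ΣA = 13980.86 in², ΣAx_c = 587250.00 in³, ΣAy_c = 629138.82 in³.
x_c = 587250.00/13980.86 = 42.00 in; y_c = 629138.82/13980.86 = 45.00 in.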